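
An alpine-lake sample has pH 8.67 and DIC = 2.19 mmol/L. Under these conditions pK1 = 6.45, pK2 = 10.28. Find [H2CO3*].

α₀ = 1 / (1 + K1/[H⁺] + K1K2/[H⁺]²) = 1 / (1 + 10^+2.22 + 10^+0.61)
   = 1 / (1 + 165.96 + 4.0738) = 1/171.03 = 0.005847
[CO2*] = α₀ × DIC = 0.005847 × 2.19 = 0.0128 mmol/L = 12.8 μmol/L

[CO2*] = 12.8 μmol/L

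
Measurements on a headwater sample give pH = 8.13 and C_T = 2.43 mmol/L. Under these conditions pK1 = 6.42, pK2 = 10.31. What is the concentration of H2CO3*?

[CO2*] = 0.0462 mmol/L

α₀ = 1 / (1 + K1/[H⁺] + K1K2/[H⁺]²) = 1 / (1 + 10^+1.71 + 10^-0.47)
   = 1 / (1 + 51.286 + 0.33884) = 1/52.625 = 0.01900
[CO2*] = α₀ × DIC = 0.01900 × 2.43 = 0.0462 mmol/L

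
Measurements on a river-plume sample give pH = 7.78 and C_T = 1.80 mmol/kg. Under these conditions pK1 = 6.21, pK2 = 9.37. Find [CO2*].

α₀ = 1 / (1 + K1/[H⁺] + K1K2/[H⁺]²) = 1 / (1 + 10^+1.57 + 10^-0.02)
   = 1 / (1 + 37.154 + 0.95499) = 1/39.109 = 0.02557
[CO2*] = α₀ × DIC = 0.02557 × 1.80 = 0.0460 mmol/kg

[CO2*] = 0.0460 mmol/kg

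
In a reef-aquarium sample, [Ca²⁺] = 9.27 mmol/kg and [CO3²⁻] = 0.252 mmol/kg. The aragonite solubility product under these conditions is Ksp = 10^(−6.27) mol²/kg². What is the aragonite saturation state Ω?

Ksp = 10^(−6.27) = 5.370×10^-7
Ω = [Ca²⁺][CO3²⁻]/Ksp = (9.27×10^-3)(0.252×10^-3) / 5.370×10^-7 = 4.35

Ω = 4.35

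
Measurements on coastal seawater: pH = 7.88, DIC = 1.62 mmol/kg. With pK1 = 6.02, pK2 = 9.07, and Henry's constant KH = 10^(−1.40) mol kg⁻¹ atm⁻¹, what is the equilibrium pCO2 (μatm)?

pCO2 = 521 μatm

α₀ = 1 / (1 + K1/[H⁺] + K1K2/[H⁺]²) = 1 / (1 + 10^+1.86 + 10^+0.67)
   = 1 / (1 + 72.444 + 4.6774) = 1/78.121 = 0.01280
[CO2*] = α₀ × DIC = 0.01280 × 1.62 = 0.02074 mmol/kg
pCO2 = [CO2*]/KH = 2.074×10^-5 / 3.981×10^-2 = 521 μatm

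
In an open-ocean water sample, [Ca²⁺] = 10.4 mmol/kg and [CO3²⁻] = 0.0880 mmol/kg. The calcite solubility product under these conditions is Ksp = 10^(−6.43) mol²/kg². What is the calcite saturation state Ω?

Ω = 2.46

Ksp = 10^(−6.43) = 3.715×10^-7
Ω = [Ca²⁺][CO3²⁻]/Ksp = (10.4×10^-3)(0.0880×10^-3) / 3.715×10^-7 = 2.46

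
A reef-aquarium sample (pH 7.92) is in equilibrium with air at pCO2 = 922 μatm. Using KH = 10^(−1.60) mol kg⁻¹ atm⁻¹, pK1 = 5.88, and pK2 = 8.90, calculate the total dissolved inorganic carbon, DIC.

[CO2*] = KH · pCO2 = 10^(−1.60) × 922×10^-6 = 2.316×10^-5 mol/kg
α₀ = 1/(1 + K1/[H⁺] + K1K2/[H⁺]²) = 1/(1 + 10^+2.04 + 10^+1.06) = 0.008188
DIC = [CO2*]/α₀ = 2.316×10^-5 / 0.008188 = 2.83 mmol/kg

DIC = 2.83 mmol/kg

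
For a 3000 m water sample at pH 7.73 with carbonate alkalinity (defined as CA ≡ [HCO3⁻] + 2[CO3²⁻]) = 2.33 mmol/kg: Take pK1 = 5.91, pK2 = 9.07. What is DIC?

CA = [HCO3⁻] + 2[CO3²⁻] = (α₁ + 2α₂)·DIC
At pH 7.73: [H⁺]/K1 = 10^-1.82 = 0.015136, K2/[H⁺] = 10^-1.34 = 0.045709
α₁ = 1/(1 + 0.015136 + 0.045709) = 1/1.0608 = 0.9426; α₂ = α₁·K2/[H⁺] = 0.04309
α₁ + 2α₂ = 1.0288
DIC = CA / (α₁ + 2α₂) = 2.33 / 1.0288 = 2.26 mmol/kg

DIC = 2.26 mmol/kg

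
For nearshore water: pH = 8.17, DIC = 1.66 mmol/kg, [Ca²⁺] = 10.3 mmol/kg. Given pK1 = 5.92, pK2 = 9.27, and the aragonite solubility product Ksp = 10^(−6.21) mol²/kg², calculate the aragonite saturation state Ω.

α₂ = 1 / (1 + [H⁺]/K2 + [H⁺]²/(K1K2)) = 1 / (1 + 10^+1.10 + 10^-1.15)
   = 1 / (1 + 12.589 + 0.070795) = 1/13.660 = 0.07321
[CO3²⁻] = α₂ × DIC = 0.07321 × 1.66 = 0.1215 mmol/kg
Ksp = 10^(−6.21) = 6.166×10^-7
Ω = [Ca²⁺][CO3²⁻]/Ksp = (10.3×10^-3)(1.215×10^-4) / 6.166×10^-7 = 2.03

Ω = 2.03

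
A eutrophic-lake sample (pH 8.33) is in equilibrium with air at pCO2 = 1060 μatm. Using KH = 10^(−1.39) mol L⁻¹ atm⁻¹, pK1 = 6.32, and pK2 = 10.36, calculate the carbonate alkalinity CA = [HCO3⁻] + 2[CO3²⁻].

[CO2*] = KH · pCO2 = 10^(−1.39) × 1060×10^-6 = 4.318×10^-5 mol/L
α₀ = 1/(1 + K1/[H⁺] + K1K2/[H⁺]²) = 1/(1 + 10^+2.01 + 10^-0.02) = 0.009589
DIC = [CO2*]/α₀ = 4.318×10^-5 / 0.009589 = 4.503 mmol/L
CA = (α₁ + 2α₂)·DIC = (0.9813 + 2×0.009158) × 4.503 = 4.50 mmol/L

CA = 4.50 mmol/L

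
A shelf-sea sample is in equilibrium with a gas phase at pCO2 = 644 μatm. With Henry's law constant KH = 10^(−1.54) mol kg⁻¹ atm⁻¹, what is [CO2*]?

KH = 10^(−1.54) = 2.884×10^-2 mol kg⁻¹ atm⁻¹
[CO2*] = KH · pCO2 = 2.884×10^-2 × 644×10^-6 atm = 1.86×10^-5 mol/kg

[CO2*] = 18.6 μmol/kg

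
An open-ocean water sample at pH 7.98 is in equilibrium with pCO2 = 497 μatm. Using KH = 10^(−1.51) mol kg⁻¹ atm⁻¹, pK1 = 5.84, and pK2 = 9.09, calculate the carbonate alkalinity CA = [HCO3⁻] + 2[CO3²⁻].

CA = 2.45 mmol/kg

[CO2*] = KH · pCO2 = 10^(−1.51) × 497×10^-6 = 1.536×10^-5 mol/kg
α₀ = 1/(1 + K1/[H⁺] + K1K2/[H⁺]²) = 1/(1 + 10^+2.14 + 10^+1.03) = 0.006678
DIC = [CO2*]/α₀ = 1.536×10^-5 / 0.006678 = 2.300 mmol/kg
CA = (α₁ + 2α₂)·DIC = (0.9218 + 2×0.07155) × 2.300 = 2.45 mmol/kg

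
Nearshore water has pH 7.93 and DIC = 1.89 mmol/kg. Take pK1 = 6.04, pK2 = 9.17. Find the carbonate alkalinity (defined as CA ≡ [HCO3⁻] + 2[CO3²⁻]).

CA = [HCO3⁻] + 2[CO3²⁻] = (α₁ + 2α₂)·DIC
At pH 7.93: [H⁺]/K1 = 10^-1.89 = 0.012882, K2/[H⁺] = 10^-1.24 = 0.057544
α₁ = 1/(1 + 0.012882 + 0.057544) = 1/1.0704 = 0.9342; α₂ = α₁·K2/[H⁺] = 0.05376
α₁ + 2α₂ = 1.0417
CA = 1.0417 × 1.89 = 1.97 mmol/kg

CA = 1.97 mmol/kg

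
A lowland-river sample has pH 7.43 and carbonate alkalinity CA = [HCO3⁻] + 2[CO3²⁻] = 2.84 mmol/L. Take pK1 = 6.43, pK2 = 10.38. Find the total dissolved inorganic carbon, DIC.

CA = [HCO3⁻] + 2[CO3²⁻] = (α₁ + 2α₂)·DIC
At pH 7.43: [H⁺]/K1 = 10^-1.00 = 0.10000, K2/[H⁺] = 10^-2.95 = 0.0011220
α₁ = 1/(1 + 0.10000 + 0.0011220) = 1/1.1011 = 0.9082; α₂ = α₁·K2/[H⁺] = 0.001019
α₁ + 2α₂ = 0.9102
DIC = CA / (α₁ + 2α₂) = 2.84 / 0.9102 = 3.12 mmol/L

DIC = 3.12 mmol/L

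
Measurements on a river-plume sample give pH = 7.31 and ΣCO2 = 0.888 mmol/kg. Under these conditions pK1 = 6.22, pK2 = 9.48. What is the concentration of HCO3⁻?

[HCO3⁻] = 0.816 mmol/kg

α₁ = 1 / (1 + [H⁺]/K1 + K2/[H⁺]) = 1 / (1 + 10^-1.09 + 10^-2.17)
   = 1 / (1 + 0.081283 + 0.0067608) = 1/1.0880 = 0.9191
[HCO3⁻] = α₁ × DIC = 0.9191 × 0.888 = 0.816 mmol/kg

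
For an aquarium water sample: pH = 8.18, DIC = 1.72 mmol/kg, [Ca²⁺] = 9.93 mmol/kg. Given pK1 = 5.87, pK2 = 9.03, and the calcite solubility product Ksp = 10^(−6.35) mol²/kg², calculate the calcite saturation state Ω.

α₂ = 1 / (1 + [H⁺]/K2 + [H⁺]²/(K1K2)) = 1 / (1 + 10^+0.85 + 10^-1.46)
   = 1 / (1 + 7.0795 + 0.034674) = 1/8.1141 = 0.1232
[CO3²⁻] = α₂ × DIC = 0.1232 × 1.72 = 0.2120 mmol/kg
Ksp = 10^(−6.35) = 4.467×10^-7
Ω = [Ca²⁺][CO3²⁻]/Ksp = (9.93×10^-3)(2.120×10^-4) / 4.467×10^-7 = 4.71

Ω = 4.71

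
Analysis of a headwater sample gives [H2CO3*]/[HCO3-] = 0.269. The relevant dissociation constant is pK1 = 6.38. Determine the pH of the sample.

From K1 = [H⁺][HCO3-]/[H2CO3*]:  pH = pK1 − log₁₀([H2CO3*]/[HCO3-])
log₁₀(0.269) = -0.570
pH = 6.38 − (-0.570) = 6.95

pH = 6.95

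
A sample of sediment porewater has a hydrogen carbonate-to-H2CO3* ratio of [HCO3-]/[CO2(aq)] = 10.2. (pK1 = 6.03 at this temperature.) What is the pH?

pH = 7.04

From K1 = [H⁺][HCO3-]/[CO2(aq)]:  pH = pK1 + log₁₀([HCO3-]/[CO2(aq)])
log₁₀(10.2) = +1.009
pH = 6.03 + (+1.009) = 7.04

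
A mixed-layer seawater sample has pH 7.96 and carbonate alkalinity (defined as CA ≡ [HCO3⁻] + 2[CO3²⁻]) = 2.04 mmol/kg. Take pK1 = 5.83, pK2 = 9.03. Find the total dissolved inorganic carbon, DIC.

CA = [HCO3⁻] + 2[CO3²⁻] = (α₁ + 2α₂)·DIC
At pH 7.96: [H⁺]/K1 = 10^-2.13 = 0.0074131, K2/[H⁺] = 10^-1.07 = 0.085114
α₁ = 1/(1 + 0.0074131 + 0.085114) = 1/1.0925 = 0.9153; α₂ = α₁·K2/[H⁺] = 0.07791
α₁ + 2α₂ = 1.0711
DIC = CA / (α₁ + 2α₂) = 2.04 / 1.0711 = 1.90 mmol/kg

DIC = 1.90 mmol/kg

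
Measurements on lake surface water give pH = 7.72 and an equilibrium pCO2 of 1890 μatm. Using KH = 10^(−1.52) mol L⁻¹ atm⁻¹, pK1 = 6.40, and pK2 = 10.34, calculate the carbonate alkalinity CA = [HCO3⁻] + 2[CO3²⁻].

CA = 1.20 mmol/L

[CO2*] = KH · pCO2 = 10^(−1.52) × 1890×10^-6 = 5.708×10^-5 mol/L
α₀ = 1/(1 + K1/[H⁺] + K1K2/[H⁺]²) = 1/(1 + 10^+1.32 + 10^-1.30) = 0.04557
DIC = [CO2*]/α₀ = 5.708×10^-5 / 0.04557 = 1.252 mmol/L
CA = (α₁ + 2α₂)·DIC = (0.9521 + 2×0.002284) × 1.252 = 1.20 mmol/L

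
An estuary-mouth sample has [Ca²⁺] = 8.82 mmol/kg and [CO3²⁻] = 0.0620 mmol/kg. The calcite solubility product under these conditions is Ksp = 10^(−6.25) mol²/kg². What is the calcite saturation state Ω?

Ω = 0.972

Ksp = 10^(−6.25) = 5.623×10^-7
Ω = [Ca²⁺][CO3²⁻]/Ksp = (8.82×10^-3)(0.0620×10^-3) / 5.623×10^-7 = 0.972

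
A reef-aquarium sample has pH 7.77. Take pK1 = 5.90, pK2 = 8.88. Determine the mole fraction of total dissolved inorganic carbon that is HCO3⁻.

α₁ = 0.916

α₁ = 1 / (1 + [H⁺]/K1 + K2/[H⁺]) = 1 / (1 + 10^-1.87 + 10^-1.11)
   = 1 / (1 + 0.013490 + 0.077625) = 1/1.0911 = 0.9165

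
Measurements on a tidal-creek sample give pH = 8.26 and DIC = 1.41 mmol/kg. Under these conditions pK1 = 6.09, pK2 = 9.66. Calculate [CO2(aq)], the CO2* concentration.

[CO2*] = 9.11 μmol/kg

α₀ = 1 / (1 + K1/[H⁺] + K1K2/[H⁺]²) = 1 / (1 + 10^+2.17 + 10^+0.77)
   = 1 / (1 + 147.91 + 5.8884) = 1/154.80 = 0.006460
[CO2*] = α₀ × DIC = 0.006460 × 1.41 = 0.00911 mmol/kg = 9.11 μmol/kg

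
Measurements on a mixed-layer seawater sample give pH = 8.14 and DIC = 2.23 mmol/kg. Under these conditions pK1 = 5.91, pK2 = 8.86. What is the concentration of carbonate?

[CO3²⁻] = 0.355 mmol/kg

α₂ = 1 / (1 + [H⁺]/K2 + [H⁺]²/(K1K2)) = 1 / (1 + 10^+0.72 + 10^-1.51)
   = 1 / (1 + 5.2481 + 0.030903) = 1/6.2790 = 0.1593
[CO3²⁻] = α₂ × DIC = 0.1593 × 2.23 = 0.355 mmol/kg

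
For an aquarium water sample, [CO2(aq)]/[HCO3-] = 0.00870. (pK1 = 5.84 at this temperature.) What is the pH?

From K1 = [H⁺][HCO3-]/[CO2(aq)]:  pH = pK1 − log₁₀([CO2(aq)]/[HCO3-])
log₁₀(0.00870) = -2.060
pH = 5.84 − (-2.060) = 7.90

pH = 7.90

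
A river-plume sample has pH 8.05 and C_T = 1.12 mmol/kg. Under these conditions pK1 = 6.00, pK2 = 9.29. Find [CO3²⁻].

α₂ = 1 / (1 + [H⁺]/K2 + [H⁺]²/(K1K2)) = 1 / (1 + 10^+1.24 + 10^-0.81)
   = 1 / (1 + 17.378 + 0.15488) = 1/18.533 = 0.05396
[CO3²⁻] = α₂ × DIC = 0.05396 × 1.12 = 0.0604 mmol/kg

[CO3²⁻] = 0.0604 mmol/kg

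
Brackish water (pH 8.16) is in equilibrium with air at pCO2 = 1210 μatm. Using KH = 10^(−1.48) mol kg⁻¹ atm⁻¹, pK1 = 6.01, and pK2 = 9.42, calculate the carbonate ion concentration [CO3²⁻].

[CO2*] = KH · pCO2 = 10^(−1.48) × 1210×10^-6 = 4.007×10^-5 mol/kg
α₀ = 1/(1 + K1/[H⁺] + K1K2/[H⁺]²) = 1/(1 + 10^+2.15 + 10^+0.89) = 0.006666
DIC = [CO2*]/α₀ = 4.007×10^-5 / 0.006666 = 6.011 mmol/kg
[CO3²⁻] = α₂·DIC; α₂ = 0.05174, so [CO3²⁻] = 0.05174 × 6.011 = 0.311 mmol/kg

[CO3²⁻] = 0.311 mmol/kg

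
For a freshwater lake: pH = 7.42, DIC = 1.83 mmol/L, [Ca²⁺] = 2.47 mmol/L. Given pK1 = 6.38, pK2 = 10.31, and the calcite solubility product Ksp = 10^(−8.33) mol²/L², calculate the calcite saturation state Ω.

Ω = 1.14

α₂ = 1 / (1 + [H⁺]/K2 + [H⁺]²/(K1K2)) = 1 / (1 + 10^+2.89 + 10^+1.85)
   = 1 / (1 + 776.25 + 70.795) = 1/848.04 = 0.001179
[CO3²⁻] = α₂ × DIC = 0.001179 × 1.83 = 0.002158 mmol/L = 2.158 μmol/L
Ksp = 10^(−8.33) = 4.677×10^-9
Ω = [Ca²⁺][CO3²⁻]/Ksp = (2.47×10^-3)(2.158×10^-6) / 4.677×10^-9 = 1.14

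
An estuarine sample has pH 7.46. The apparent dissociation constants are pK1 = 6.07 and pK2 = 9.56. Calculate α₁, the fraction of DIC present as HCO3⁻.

α₁ = 0.954

α₁ = 1 / (1 + [H⁺]/K1 + K2/[H⁺]) = 1 / (1 + 10^-1.39 + 10^-2.10)
   = 1 / (1 + 0.040738 + 0.0079433) = 1/1.0487 = 0.9536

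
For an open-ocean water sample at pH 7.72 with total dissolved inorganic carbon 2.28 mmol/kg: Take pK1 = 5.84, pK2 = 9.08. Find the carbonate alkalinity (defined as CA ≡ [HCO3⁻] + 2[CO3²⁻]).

CA = [HCO3⁻] + 2[CO3²⁻] = (α₁ + 2α₂)·DIC
At pH 7.72: [H⁺]/K1 = 10^-1.88 = 0.013183, K2/[H⁺] = 10^-1.36 = 0.043652
α₁ = 1/(1 + 0.013183 + 0.043652) = 1/1.0568 = 0.9462; α₂ = α₁·K2/[H⁺] = 0.04130
α₁ + 2α₂ = 1.0288
CA = 1.0288 × 2.28 = 2.35 mmol/kg

CA = 2.35 mmol/kg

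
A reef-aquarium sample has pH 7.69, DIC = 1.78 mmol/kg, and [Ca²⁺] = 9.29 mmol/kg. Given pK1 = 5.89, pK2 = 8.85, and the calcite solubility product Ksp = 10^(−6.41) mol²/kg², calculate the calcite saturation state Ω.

α₂ = 1 / (1 + [H⁺]/K2 + [H⁺]²/(K1K2)) = 1 / (1 + 10^+1.16 + 10^-0.64)
   = 1 / (1 + 14.454 + 0.22909) = 1/15.683 = 0.06376
[CO3²⁻] = α₂ × DIC = 0.06376 × 1.78 = 0.1135 mmol/kg
Ksp = 10^(−6.41) = 3.890×10^-7
Ω = [Ca²⁺][CO3²⁻]/Ksp = (9.29×10^-3)(1.135×10^-4) / 3.890×10^-7 = 2.71

Ω = 2.71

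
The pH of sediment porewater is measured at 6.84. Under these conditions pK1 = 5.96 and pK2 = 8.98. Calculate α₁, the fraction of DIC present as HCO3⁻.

α₁ = 1 / (1 + [H⁺]/K1 + K2/[H⁺]) = 1 / (1 + 10^-0.88 + 10^-2.14)
   = 1 / (1 + 0.13183 + 0.0072444) = 1/1.1391 = 0.8779

α₁ = 0.878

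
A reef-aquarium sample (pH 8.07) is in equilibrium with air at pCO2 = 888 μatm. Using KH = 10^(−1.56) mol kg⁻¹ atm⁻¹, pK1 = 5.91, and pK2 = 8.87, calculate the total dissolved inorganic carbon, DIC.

[CO2*] = KH · pCO2 = 10^(−1.56) × 888×10^-6 = 2.446×10^-5 mol/kg
α₀ = 1/(1 + K1/[H⁺] + K1K2/[H⁺]²) = 1/(1 + 10^+2.16 + 10^+1.36) = 0.005936
DIC = [CO2*]/α₀ = 2.446×10^-5 / 0.005936 = 4.12 mmol/kg

DIC = 4.12 mmol/kg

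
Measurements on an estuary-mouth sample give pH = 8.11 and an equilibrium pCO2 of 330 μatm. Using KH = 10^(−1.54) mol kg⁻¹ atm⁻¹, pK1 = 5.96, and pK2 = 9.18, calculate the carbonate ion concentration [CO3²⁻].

[CO3²⁻] = 0.114 mmol/kg

[CO2*] = KH · pCO2 = 10^(−1.54) × 330×10^-6 = 9.517×10^-6 mol/kg
α₀ = 1/(1 + K1/[H⁺] + K1K2/[H⁺]²) = 1/(1 + 10^+2.15 + 10^+1.08) = 0.006482
DIC = [CO2*]/α₀ = 9.517×10^-6 / 0.006482 = 1.468 mmol/kg
[CO3²⁻] = α₂·DIC; α₂ = 0.07793, so [CO3²⁻] = 0.07793 × 1.468 = 0.114 mmol/kg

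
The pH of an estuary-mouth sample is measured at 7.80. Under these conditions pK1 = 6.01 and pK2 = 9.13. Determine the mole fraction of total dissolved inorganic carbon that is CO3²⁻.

α₂ = 0.0440

α₂ = 1 / (1 + [H⁺]/K2 + [H⁺]²/(K1K2)) = 1 / (1 + 10^+1.33 + 10^-0.46)
   = 1 / (1 + 21.380 + 0.34674) = 1/22.726 = 0.04400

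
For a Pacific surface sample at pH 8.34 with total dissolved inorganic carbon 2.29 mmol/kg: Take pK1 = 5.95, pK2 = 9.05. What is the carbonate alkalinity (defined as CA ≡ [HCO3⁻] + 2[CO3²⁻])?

CA = [HCO3⁻] + 2[CO3²⁻] = (α₁ + 2α₂)·DIC
At pH 8.34: [H⁺]/K1 = 10^-2.39 = 0.0040738, K2/[H⁺] = 10^-0.71 = 0.19498
α₁ = 1/(1 + 0.0040738 + 0.19498) = 1/1.1991 = 0.8340; α₂ = α₁·K2/[H⁺] = 0.1626
α₁ + 2α₂ = 1.1592
CA = 1.1592 × 2.29 = 2.65 mmol/kg

CA = 2.65 mmol/kg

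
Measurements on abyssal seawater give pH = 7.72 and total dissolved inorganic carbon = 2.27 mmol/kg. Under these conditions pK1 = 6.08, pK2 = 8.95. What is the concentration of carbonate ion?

α₂ = 1 / (1 + [H⁺]/K2 + [H⁺]²/(K1K2)) = 1 / (1 + 10^+1.23 + 10^-0.41)
   = 1 / (1 + 16.982 + 0.38905) = 1/18.371 = 0.05443
[CO3²⁻] = α₂ × DIC = 0.05443 × 2.27 = 0.124 mmol/kg

[CO3²⁻] = 0.124 mmol/kg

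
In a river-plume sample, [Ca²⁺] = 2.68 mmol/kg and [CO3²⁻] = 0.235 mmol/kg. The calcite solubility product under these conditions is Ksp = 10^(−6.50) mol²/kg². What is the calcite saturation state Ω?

Ksp = 10^(−6.50) = 3.162×10^-7
Ω = [Ca²⁺][CO3²⁻]/Ksp = (2.68×10^-3)(0.235×10^-3) / 3.162×10^-7 = 1.99

Ω = 1.99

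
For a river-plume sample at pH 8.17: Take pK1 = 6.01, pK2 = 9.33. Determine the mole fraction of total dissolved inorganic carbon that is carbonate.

α₂ = 0.0643

α₂ = 1 / (1 + [H⁺]/K2 + [H⁺]²/(K1K2)) = 1 / (1 + 10^+1.16 + 10^-1.00)
   = 1 / (1 + 14.454 + 0.10000) = 1/15.554 = 0.06429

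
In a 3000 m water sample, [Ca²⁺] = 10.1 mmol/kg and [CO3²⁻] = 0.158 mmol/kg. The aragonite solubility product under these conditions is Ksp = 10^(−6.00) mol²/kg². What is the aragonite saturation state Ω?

Ω = 1.60

Ksp = 10^(−6.00) = 1.000×10^-6
Ω = [Ca²⁺][CO3²⁻]/Ksp = (10.1×10^-3)(0.158×10^-3) / 1.000×10^-6 = 1.60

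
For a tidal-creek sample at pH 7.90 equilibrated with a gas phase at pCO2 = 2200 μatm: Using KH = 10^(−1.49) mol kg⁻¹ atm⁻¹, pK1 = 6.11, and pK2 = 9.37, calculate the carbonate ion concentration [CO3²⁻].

[CO2*] = KH · pCO2 = 10^(−1.49) × 2200×10^-6 = 7.119×10^-5 mol/kg
α₀ = 1/(1 + K1/[H⁺] + K1K2/[H⁺]²) = 1/(1 + 10^+1.79 + 10^+0.32) = 0.01544
DIC = [CO2*]/α₀ = 7.119×10^-5 / 0.01544 = 4.610 mmol/kg
[CO3²⁻] = α₂·DIC; α₂ = 0.03227, so [CO3²⁻] = 0.03227 × 4.610 = 0.149 mmol/kg

[CO3²⁻] = 0.149 mmol/kg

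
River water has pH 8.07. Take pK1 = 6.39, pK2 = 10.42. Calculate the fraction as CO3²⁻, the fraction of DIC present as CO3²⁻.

α₂ = 0.00436

α₂ = 1 / (1 + [H⁺]/K2 + [H⁺]²/(K1K2)) = 1 / (1 + 10^+2.35 + 10^+0.67)
   = 1 / (1 + 223.87 + 4.6774) = 1/229.55 = 0.004356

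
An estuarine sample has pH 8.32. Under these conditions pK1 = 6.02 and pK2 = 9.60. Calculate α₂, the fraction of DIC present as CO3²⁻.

α₂ = 0.0496

α₂ = 1 / (1 + [H⁺]/K2 + [H⁺]²/(K1K2)) = 1 / (1 + 10^+1.28 + 10^-1.02)
   = 1 / (1 + 19.055 + 0.095499) = 1/20.150 = 0.04963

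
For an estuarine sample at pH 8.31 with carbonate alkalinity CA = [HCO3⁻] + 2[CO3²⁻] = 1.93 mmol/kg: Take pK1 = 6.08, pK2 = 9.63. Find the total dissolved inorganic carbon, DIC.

DIC = 1.86 mmol/kg

CA = [HCO3⁻] + 2[CO3²⁻] = (α₁ + 2α₂)·DIC
At pH 8.31: [H⁺]/K1 = 10^-2.23 = 0.0058884, K2/[H⁺] = 10^-1.32 = 0.047863
α₁ = 1/(1 + 0.0058884 + 0.047863) = 1/1.0538 = 0.9490; α₂ = α₁·K2/[H⁺] = 0.04542
α₁ + 2α₂ = 1.0398
DIC = CA / (α₁ + 2α₂) = 1.93 / 1.0398 = 1.86 mmol/kg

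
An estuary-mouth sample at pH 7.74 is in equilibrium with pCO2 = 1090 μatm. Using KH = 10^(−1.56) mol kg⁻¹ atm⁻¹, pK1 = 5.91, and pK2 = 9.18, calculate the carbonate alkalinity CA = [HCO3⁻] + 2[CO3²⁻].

CA = 2.18 mmol/kg

[CO2*] = KH · pCO2 = 10^(−1.56) × 1090×10^-6 = 3.002×10^-5 mol/kg
α₀ = 1/(1 + K1/[H⁺] + K1K2/[H⁺]²) = 1/(1 + 10^+1.83 + 10^+0.39) = 0.01407
DIC = [CO2*]/α₀ = 3.002×10^-5 / 0.01407 = 2.133 mmol/kg
CA = (α₁ + 2α₂)·DIC = (0.9514 + 2×0.03454) × 2.133 = 2.18 mmol/kg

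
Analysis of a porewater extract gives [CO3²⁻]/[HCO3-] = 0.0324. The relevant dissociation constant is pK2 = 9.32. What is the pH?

From K2 = [H⁺][CO3²⁻]/[HCO3-]:  pH = pK2 + log₁₀([CO3²⁻]/[HCO3-])
log₁₀(0.0324) = -1.489
pH = 9.32 + (-1.489) = 7.83

pH = 7.83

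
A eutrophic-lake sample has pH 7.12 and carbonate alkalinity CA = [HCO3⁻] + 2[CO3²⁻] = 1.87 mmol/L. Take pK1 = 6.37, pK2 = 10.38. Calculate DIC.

DIC = 2.20 mmol/L

CA = [HCO3⁻] + 2[CO3²⁻] = (α₁ + 2α₂)·DIC
At pH 7.12: [H⁺]/K1 = 10^-0.75 = 0.17783, K2/[H⁺] = 10^-3.26 = 0.00054954
α₁ = 1/(1 + 0.17783 + 0.00054954) = 1/1.1784 = 0.8486; α₂ = α₁·K2/[H⁺] = 0.0004664
α₁ + 2α₂ = 0.8496
DIC = CA / (α₁ + 2α₂) = 1.87 / 0.8496 = 2.20 mmol/L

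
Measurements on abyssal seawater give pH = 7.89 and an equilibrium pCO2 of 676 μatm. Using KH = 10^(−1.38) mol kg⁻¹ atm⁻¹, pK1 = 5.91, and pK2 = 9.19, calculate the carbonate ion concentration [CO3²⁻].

[CO2*] = KH · pCO2 = 10^(−1.38) × 676×10^-6 = 2.818×10^-5 mol/kg
α₀ = 1/(1 + K1/[H⁺] + K1K2/[H⁺]²) = 1/(1 + 10^+1.98 + 10^+0.68) = 0.009873
DIC = [CO2*]/α₀ = 2.818×10^-5 / 0.009873 = 2.854 mmol/kg
[CO3²⁻] = α₂·DIC; α₂ = 0.04726, so [CO3²⁻] = 0.04726 × 2.854 = 0.135 mmol/kg

[CO3²⁻] = 0.135 mmol/kg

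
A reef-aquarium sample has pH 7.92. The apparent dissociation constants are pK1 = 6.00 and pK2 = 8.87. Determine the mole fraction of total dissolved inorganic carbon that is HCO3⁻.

α₁ = 1 / (1 + [H⁺]/K1 + K2/[H⁺]) = 1 / (1 + 10^-1.92 + 10^-0.95)
   = 1 / (1 + 0.012023 + 0.11220) = 1/1.1242 = 0.8895

α₁ = 0.890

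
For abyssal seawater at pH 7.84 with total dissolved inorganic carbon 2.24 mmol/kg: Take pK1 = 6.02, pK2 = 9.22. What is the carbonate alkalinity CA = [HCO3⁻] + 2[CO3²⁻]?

CA = [HCO3⁻] + 2[CO3²⁻] = (α₁ + 2α₂)·DIC
At pH 7.84: [H⁺]/K1 = 10^-1.82 = 0.015136, K2/[H⁺] = 10^-1.38 = 0.041687
α₁ = 1/(1 + 0.015136 + 0.041687) = 1/1.0568 = 0.9462; α₂ = α₁·K2/[H⁺] = 0.03945
α₁ + 2α₂ = 1.0251
CA = 1.0251 × 2.24 = 2.30 mmol/kg

CA = 2.30 mmol/kg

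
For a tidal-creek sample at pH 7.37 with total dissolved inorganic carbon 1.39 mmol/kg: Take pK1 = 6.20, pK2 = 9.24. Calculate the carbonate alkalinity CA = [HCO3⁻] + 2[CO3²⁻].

CA = [HCO3⁻] + 2[CO3²⁻] = (α₁ + 2α₂)·DIC
At pH 7.37: [H⁺]/K1 = 10^-1.17 = 0.067608, K2/[H⁺] = 10^-1.87 = 0.013490
α₁ = 1/(1 + 0.067608 + 0.013490) = 1/1.0811 = 0.9250; α₂ = α₁·K2/[H⁺] = 0.01248
α₁ + 2α₂ = 0.9499
CA = 0.9499 × 1.39 = 1.32 mmol/kg

CA = 1.32 mmol/kg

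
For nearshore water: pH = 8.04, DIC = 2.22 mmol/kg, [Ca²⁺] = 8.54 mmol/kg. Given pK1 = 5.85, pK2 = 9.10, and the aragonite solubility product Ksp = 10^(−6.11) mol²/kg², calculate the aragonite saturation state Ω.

α₂ = 1 / (1 + [H⁺]/K2 + [H⁺]²/(K1K2)) = 1 / (1 + 10^+1.06 + 10^-1.13)
   = 1 / (1 + 11.482 + 0.074131) = 1/12.556 = 0.07965
[CO3²⁻] = α₂ × DIC = 0.07965 × 2.22 = 0.1768 mmol/kg
Ksp = 10^(−6.11) = 7.762×10^-7
Ω = [Ca²⁺][CO3²⁻]/Ksp = (8.54×10^-3)(1.768×10^-4) / 7.762×10^-7 = 1.95

Ω = 1.95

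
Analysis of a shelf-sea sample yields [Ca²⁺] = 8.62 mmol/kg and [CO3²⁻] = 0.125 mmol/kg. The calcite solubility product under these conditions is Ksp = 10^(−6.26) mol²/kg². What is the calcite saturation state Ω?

Ω = 1.96

Ksp = 10^(−6.26) = 5.495×10^-7
Ω = [Ca²⁺][CO3²⁻]/Ksp = (8.62×10^-3)(0.125×10^-3) / 5.495×10^-7 = 1.96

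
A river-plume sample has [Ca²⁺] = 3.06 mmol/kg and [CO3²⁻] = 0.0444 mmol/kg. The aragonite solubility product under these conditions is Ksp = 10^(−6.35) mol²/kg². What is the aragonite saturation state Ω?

Ω = 0.304

Ksp = 10^(−6.35) = 4.467×10^-7
Ω = [Ca²⁺][CO3²⁻]/Ksp = (3.06×10^-3)(0.0444×10^-3) / 4.467×10^-7 = 0.304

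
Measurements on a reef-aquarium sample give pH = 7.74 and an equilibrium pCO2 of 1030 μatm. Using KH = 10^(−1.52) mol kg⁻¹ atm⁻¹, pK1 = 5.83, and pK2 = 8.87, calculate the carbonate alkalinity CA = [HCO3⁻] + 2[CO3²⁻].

[CO2*] = KH · pCO2 = 10^(−1.52) × 1030×10^-6 = 3.111×10^-5 mol/kg
α₀ = 1/(1 + K1/[H⁺] + K1K2/[H⁺]²) = 1/(1 + 10^+1.91 + 10^+0.78) = 0.01132
DIC = [CO2*]/α₀ = 3.111×10^-5 / 0.01132 = 2.747 mmol/kg
CA = (α₁ + 2α₂)·DIC = (0.9204 + 2×0.06823) × 2.747 = 2.90 mmol/kg

CA = 2.90 mmol/kg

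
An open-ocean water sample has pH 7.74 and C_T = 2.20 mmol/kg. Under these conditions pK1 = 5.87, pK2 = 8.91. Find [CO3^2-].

α₂ = 1 / (1 + [H⁺]/K2 + [H⁺]²/(K1K2)) = 1 / (1 + 10^+1.17 + 10^-0.70)
   = 1 / (1 + 14.791 + 0.19953) = 1/15.991 = 0.06254
[CO3²⁻] = α₂ × DIC = 0.06254 × 2.20 = 0.138 mmol/kg

[CO3²⁻] = 0.138 mmol/kg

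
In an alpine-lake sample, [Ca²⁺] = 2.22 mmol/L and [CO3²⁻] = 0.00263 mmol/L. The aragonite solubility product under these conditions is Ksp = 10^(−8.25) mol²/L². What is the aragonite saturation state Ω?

Ω = 1.04

Ksp = 10^(−8.25) = 5.623×10^-9
Ω = [Ca²⁺][CO3²⁻]/Ksp = (2.22×10^-3)(0.00263×10^-3) / 5.623×10^-9 = 1.04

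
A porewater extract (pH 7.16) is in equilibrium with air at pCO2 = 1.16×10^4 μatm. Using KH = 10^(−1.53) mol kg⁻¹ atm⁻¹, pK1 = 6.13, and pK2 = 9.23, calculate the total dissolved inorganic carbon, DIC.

DIC = 4.04 mmol/kg

[CO2*] = KH · pCO2 = 10^(−1.53) × 1.16×10^4×10^-6 = 3.423×10^-4 mol/kg
α₀ = 1/(1 + K1/[H⁺] + K1K2/[H⁺]²) = 1/(1 + 10^+1.03 + 10^-1.04) = 0.08470
DIC = [CO2*]/α₀ = 3.423×10^-4 / 0.08470 = 4.04 mmol/kg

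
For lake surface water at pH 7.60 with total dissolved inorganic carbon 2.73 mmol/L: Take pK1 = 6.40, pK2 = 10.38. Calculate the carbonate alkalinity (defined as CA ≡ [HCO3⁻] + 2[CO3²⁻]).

CA = 2.57 mmol/L

CA = [HCO3⁻] + 2[CO3²⁻] = (α₁ + 2α₂)·DIC
At pH 7.60: [H⁺]/K1 = 10^-1.20 = 0.063096, K2/[H⁺] = 10^-2.78 = 0.0016596
α₁ = 1/(1 + 0.063096 + 0.0016596) = 1/1.0648 = 0.9392; α₂ = α₁·K2/[H⁺] = 0.001559
α₁ + 2α₂ = 0.9423
CA = 0.9423 × 2.73 = 2.57 mmol/L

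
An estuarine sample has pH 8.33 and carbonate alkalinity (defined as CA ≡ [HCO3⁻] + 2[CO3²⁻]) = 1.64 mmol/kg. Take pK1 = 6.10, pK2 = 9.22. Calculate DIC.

DIC = 1.48 mmol/kg

CA = [HCO3⁻] + 2[CO3²⁻] = (α₁ + 2α₂)·DIC
At pH 8.33: [H⁺]/K1 = 10^-2.23 = 0.0058884, K2/[H⁺] = 10^-0.89 = 0.12882
α₁ = 1/(1 + 0.0058884 + 0.12882) = 1/1.1347 = 0.8813; α₂ = α₁·K2/[H⁺] = 0.1135
α₁ + 2α₂ = 1.1083
DIC = CA / (α₁ + 2α₂) = 1.64 / 1.1083 = 1.48 mmol/kg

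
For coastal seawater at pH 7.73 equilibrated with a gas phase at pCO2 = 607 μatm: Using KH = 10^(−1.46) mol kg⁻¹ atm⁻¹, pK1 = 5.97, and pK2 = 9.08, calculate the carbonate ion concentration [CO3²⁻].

[CO3²⁻] = 0.0541 mmol/kg

[CO2*] = KH · pCO2 = 10^(−1.46) × 607×10^-6 = 2.105×10^-5 mol/kg
α₀ = 1/(1 + K1/[H⁺] + K1K2/[H⁺]²) = 1/(1 + 10^+1.76 + 10^+0.41) = 0.01636
DIC = [CO2*]/α₀ = 2.105×10^-5 / 0.01636 = 1.286 mmol/kg
[CO3²⁻] = α₂·DIC; α₂ = 0.04206, so [CO3²⁻] = 0.04206 × 1.286 = 0.0541 mmol/kg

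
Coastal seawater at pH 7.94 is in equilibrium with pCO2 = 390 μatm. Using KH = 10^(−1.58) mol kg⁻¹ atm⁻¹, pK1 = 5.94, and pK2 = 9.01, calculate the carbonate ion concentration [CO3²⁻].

[CO3²⁻] = 0.0873 mmol/kg

[CO2*] = KH · pCO2 = 10^(−1.58) × 390×10^-6 = 1.026×10^-5 mol/kg
α₀ = 1/(1 + K1/[H⁺] + K1K2/[H⁺]²) = 1/(1 + 10^+2.00 + 10^+0.93) = 0.009131
DIC = [CO2*]/α₀ = 1.026×10^-5 / 0.009131 = 1.123 mmol/kg
[CO3²⁻] = α₂·DIC; α₂ = 0.07772, so [CO3²⁻] = 0.07772 × 1.123 = 0.0873 mmol/kg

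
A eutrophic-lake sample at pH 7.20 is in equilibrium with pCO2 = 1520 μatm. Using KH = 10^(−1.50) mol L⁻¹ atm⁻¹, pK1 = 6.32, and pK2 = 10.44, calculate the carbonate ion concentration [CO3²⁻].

[CO3²⁻] = 0.210 μmol/L

[CO2*] = KH · pCO2 = 10^(−1.50) × 1520×10^-6 = 4.807×10^-5 mol/L
α₀ = 1/(1 + K1/[H⁺] + K1K2/[H⁺]²) = 1/(1 + 10^+0.88 + 10^-2.36) = 0.1164
DIC = [CO2*]/α₀ = 4.807×10^-5 / 0.1164 = 0.4129 mmol/L
[CO3²⁻] = α₂·DIC; α₂ = 0.0005082, so [CO3²⁻] = 0.0005082 × 0.4129 = 0.000210 mmol/L = 0.210 μmol/L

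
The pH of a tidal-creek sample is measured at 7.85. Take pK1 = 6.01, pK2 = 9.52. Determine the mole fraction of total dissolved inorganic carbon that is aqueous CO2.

α₀ = 1 / (1 + K1/[H⁺] + K1K2/[H⁺]²) = 1 / (1 + 10^+1.84 + 10^+0.17)
   = 1 / (1 + 69.183 + 1.4791) = 1/71.662 = 0.01395

α₀ = 0.0140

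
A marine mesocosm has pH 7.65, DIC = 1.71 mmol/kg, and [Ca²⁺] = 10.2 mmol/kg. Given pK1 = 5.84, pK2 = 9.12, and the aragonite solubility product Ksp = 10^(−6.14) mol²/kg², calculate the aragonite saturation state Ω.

α₂ = 1 / (1 + [H⁺]/K2 + [H⁺]²/(K1K2)) = 1 / (1 + 10^+1.47 + 10^-0.34)
   = 1 / (1 + 29.512 + 0.45709) = 1/30.969 = 0.03229
[CO3²⁻] = α₂ × DIC = 0.03229 × 1.71 = 0.05522 mmol/kg
Ksp = 10^(−6.14) = 7.244×10^-7
Ω = [Ca²⁺][CO3²⁻]/Ksp = (10.2×10^-3)(5.522×10^-5) / 7.244×10^-7 = 0.777

Ω = 0.777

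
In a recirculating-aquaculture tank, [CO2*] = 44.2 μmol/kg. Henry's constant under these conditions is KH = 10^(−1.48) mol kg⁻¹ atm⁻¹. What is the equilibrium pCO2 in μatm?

pCO2 = 1330 μatm

KH = 10^(−1.48) = 3.311×10^-2 mol kg⁻¹ atm⁻¹
pCO2 = [CO2*]/KH = 44.2×10^-6 / 3.311×10^-2 = 1.33×10^-3 atm = 1330 μatm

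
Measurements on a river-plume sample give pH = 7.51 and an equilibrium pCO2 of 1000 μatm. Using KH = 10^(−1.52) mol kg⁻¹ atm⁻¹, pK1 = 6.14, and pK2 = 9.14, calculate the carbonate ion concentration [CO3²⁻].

[CO3²⁻] = 16.6 μmol/kg

[CO2*] = KH · pCO2 = 10^(−1.52) × 1000×10^-6 = 3.020×10^-5 mol/kg
α₀ = 1/(1 + K1/[H⁺] + K1K2/[H⁺]²) = 1/(1 + 10^+1.37 + 10^-0.26) = 0.04001
DIC = [CO2*]/α₀ = 3.020×10^-5 / 0.04001 = 0.7547 mmol/kg
[CO3²⁻] = α₂·DIC; α₂ = 0.02199, so [CO3²⁻] = 0.02199 × 0.7547 = 0.0166 mmol/kg = 16.6 μmol/kg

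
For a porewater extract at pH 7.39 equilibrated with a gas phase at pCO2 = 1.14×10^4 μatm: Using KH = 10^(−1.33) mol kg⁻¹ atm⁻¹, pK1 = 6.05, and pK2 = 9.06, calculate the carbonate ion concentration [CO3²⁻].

[CO3²⁻] = 0.249 mmol/kg

[CO2*] = KH · pCO2 = 10^(−1.33) × 1.14×10^4×10^-6 = 5.332×10^-4 mol/kg
α₀ = 1/(1 + K1/[H⁺] + K1K2/[H⁺]²) = 1/(1 + 10^+1.34 + 10^-0.33) = 0.04284
DIC = [CO2*]/α₀ = 5.332×10^-4 / 0.04284 = 12.45 mmol/kg
[CO3²⁻] = α₂·DIC; α₂ = 0.02004, so [CO3²⁻] = 0.02004 × 12.45 = 0.249 mmol/kg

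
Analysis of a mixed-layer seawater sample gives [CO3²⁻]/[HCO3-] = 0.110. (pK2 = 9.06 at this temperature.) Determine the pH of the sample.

From K2 = [H⁺][CO3²⁻]/[HCO3-]:  pH = pK2 + log₁₀([CO3²⁻]/[HCO3-])
log₁₀(0.110) = -0.959
pH = 9.06 + (-0.959) = 8.10

pH = 8.10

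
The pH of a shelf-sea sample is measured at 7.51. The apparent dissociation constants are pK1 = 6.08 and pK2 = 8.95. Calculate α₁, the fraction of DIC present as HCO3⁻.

α₁ = 0.932

α₁ = 1 / (1 + [H⁺]/K1 + K2/[H⁺]) = 1 / (1 + 10^-1.43 + 10^-1.44)
   = 1 / (1 + 0.037154 + 0.036308) = 1/1.0735 = 0.9316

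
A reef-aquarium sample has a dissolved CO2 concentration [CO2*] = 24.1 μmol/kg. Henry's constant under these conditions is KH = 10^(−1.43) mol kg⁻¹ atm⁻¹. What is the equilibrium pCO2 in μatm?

pCO2 = 649 μatm

KH = 10^(−1.43) = 3.715×10^-2 mol kg⁻¹ atm⁻¹
pCO2 = [CO2*]/KH = 24.1×10^-6 / 3.715×10^-2 = 6.49×10^-4 atm = 649 μatm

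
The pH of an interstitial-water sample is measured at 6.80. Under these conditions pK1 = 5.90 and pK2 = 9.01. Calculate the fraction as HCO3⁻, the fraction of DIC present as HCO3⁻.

α₁ = 0.883

α₁ = 1 / (1 + [H⁺]/K1 + K2/[H⁺]) = 1 / (1 + 10^-0.90 + 10^-2.21)
   = 1 / (1 + 0.12589 + 0.0061660) = 1/1.1321 = 0.8833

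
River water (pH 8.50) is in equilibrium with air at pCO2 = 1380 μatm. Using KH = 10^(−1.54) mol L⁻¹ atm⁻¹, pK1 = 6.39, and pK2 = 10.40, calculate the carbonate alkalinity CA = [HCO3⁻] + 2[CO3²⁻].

[CO2*] = KH · pCO2 = 10^(−1.54) × 1380×10^-6 = 3.980×10^-5 mol/L
α₀ = 1/(1 + K1/[H⁺] + K1K2/[H⁺]²) = 1/(1 + 10^+2.11 + 10^+0.21) = 0.007608
DIC = [CO2*]/α₀ = 3.980×10^-5 / 0.007608 = 5.232 mmol/L
CA = (α₁ + 2α₂)·DIC = (0.9801 + 2×0.01234) × 5.232 = 5.26 mmol/L

CA = 5.26 mmol/L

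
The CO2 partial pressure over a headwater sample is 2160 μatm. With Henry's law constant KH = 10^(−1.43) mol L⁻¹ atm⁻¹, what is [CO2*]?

[CO2*] = 80.3 μmol/L

KH = 10^(−1.43) = 3.715×10^-2 mol L⁻¹ atm⁻¹
[CO2*] = KH · pCO2 = 3.715×10^-2 × 2160×10^-6 atm = 8.03×10^-5 mol/L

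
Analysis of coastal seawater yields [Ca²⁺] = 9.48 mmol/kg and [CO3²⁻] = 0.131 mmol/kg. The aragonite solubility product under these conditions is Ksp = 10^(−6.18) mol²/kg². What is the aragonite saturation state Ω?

Ksp = 10^(−6.18) = 6.607×10^-7
Ω = [Ca²⁺][CO3²⁻]/Ksp = (9.48×10^-3)(0.131×10^-3) / 6.607×10^-7 = 1.88

Ω = 1.88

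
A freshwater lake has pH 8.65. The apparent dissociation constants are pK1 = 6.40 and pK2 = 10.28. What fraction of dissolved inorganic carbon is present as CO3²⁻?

α₂ = 0.0228

α₂ = 1 / (1 + [H⁺]/K2 + [H⁺]²/(K1K2)) = 1 / (1 + 10^+1.63 + 10^-0.62)
   = 1 / (1 + 42.658 + 0.23988) = 1/43.898 = 0.02278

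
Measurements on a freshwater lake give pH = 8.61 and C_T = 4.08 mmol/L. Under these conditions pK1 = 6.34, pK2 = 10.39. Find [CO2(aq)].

[CO2*] = 0.0214 mmol/L

α₀ = 1 / (1 + K1/[H⁺] + K1K2/[H⁺]²) = 1 / (1 + 10^+2.27 + 10^+0.49)
   = 1 / (1 + 186.21 + 3.0903) = 1/190.30 = 0.005255
[CO2*] = α₀ × DIC = 0.005255 × 4.08 = 0.0214 mmol/L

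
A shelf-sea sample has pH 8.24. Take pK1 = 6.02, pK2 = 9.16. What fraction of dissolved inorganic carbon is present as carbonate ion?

α₂ = 0.107

α₂ = 1 / (1 + [H⁺]/K2 + [H⁺]²/(K1K2)) = 1 / (1 + 10^+0.92 + 10^-1.30)
   = 1 / (1 + 8.3176 + 0.050119) = 1/9.3678 = 0.1067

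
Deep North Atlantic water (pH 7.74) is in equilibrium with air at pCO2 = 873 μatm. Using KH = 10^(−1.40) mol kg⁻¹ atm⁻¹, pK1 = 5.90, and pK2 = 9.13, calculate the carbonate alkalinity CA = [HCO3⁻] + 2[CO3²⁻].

[CO2*] = KH · pCO2 = 10^(−1.40) × 873×10^-6 = 3.475×10^-5 mol/kg
α₀ = 1/(1 + K1/[H⁺] + K1K2/[H⁺]²) = 1/(1 + 10^+1.84 + 10^+0.45) = 0.01370
DIC = [CO2*]/α₀ = 3.475×10^-5 / 0.01370 = 2.537 mmol/kg
CA = (α₁ + 2α₂)·DIC = (0.9477 + 2×0.03861) × 2.537 = 2.60 mmol/kg

CA = 2.60 mmol/kg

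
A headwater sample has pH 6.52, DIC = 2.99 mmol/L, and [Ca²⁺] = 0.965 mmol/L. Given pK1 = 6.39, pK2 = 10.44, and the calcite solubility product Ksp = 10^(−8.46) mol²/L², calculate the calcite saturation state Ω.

Ω = 0.0575

α₂ = 1 / (1 + [H⁺]/K2 + [H⁺]²/(K1K2)) = 1 / (1 + 10^+3.92 + 10^+3.79)
   = 1 / (1 + 8317.6 + 6166.0) = 1/1.4485×10^4 = 6.904×10^-5
[CO3²⁻] = α₂ × DIC = 6.904×10^-5 × 2.99 = 0.0002064 mmol/L = 0.2064 μmol/L
Ksp = 10^(−8.46) = 3.467×10^-9
Ω = [Ca²⁺][CO3²⁻]/Ksp = (0.965×10^-3)(2.064×10^-7) / 3.467×10^-9 = 0.0575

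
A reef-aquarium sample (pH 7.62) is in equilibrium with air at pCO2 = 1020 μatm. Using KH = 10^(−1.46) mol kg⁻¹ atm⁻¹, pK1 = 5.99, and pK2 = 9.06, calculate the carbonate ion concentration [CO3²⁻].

[CO2*] = KH · pCO2 = 10^(−1.46) × 1020×10^-6 = 3.537×10^-5 mol/kg
α₀ = 1/(1 + K1/[H⁺] + K1K2/[H⁺]²) = 1/(1 + 10^+1.63 + 10^+0.19) = 0.02212
DIC = [CO2*]/α₀ = 3.537×10^-5 / 0.02212 = 1.599 mmol/kg
[CO3²⁻] = α₂·DIC; α₂ = 0.03426, so [CO3²⁻] = 0.03426 × 1.599 = 0.0548 mmol/kg

[CO3²⁻] = 0.0548 mmol/kg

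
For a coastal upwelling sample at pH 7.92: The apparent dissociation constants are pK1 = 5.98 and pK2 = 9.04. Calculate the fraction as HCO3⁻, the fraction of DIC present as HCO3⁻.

α₁ = 0.920

α₁ = 1 / (1 + [H⁺]/K1 + K2/[H⁺]) = 1 / (1 + 10^-1.94 + 10^-1.12)
   = 1 / (1 + 0.011482 + 0.075858) = 1/1.0873 = 0.9197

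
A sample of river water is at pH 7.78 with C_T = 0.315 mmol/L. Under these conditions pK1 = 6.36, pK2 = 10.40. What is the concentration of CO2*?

α₀ = 1 / (1 + K1/[H⁺] + K1K2/[H⁺]²) = 1 / (1 + 10^+1.42 + 10^-1.20)
   = 1 / (1 + 26.303 + 0.063096) = 1/27.366 = 0.03654
[CO2*] = α₀ × DIC = 0.03654 × 0.315 = 0.0115 mmol/L = 11.5 μmol/L

[CO2*] = 11.5 μmol/L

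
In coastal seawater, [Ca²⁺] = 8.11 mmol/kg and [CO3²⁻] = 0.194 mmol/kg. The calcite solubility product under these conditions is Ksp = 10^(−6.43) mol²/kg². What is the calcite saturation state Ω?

Ω = 4.23

Ksp = 10^(−6.43) = 3.715×10^-7
Ω = [Ca²⁺][CO3²⁻]/Ksp = (8.11×10^-3)(0.194×10^-3) / 3.715×10^-7 = 4.23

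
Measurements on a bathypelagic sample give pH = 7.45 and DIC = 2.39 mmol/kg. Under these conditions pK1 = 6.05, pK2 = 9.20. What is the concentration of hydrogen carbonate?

α₁ = 1 / (1 + [H⁺]/K1 + K2/[H⁺]) = 1 / (1 + 10^-1.40 + 10^-1.75)
   = 1 / (1 + 0.039811 + 0.017783) = 1/1.0576 = 0.9455
[HCO3⁻] = α₁ × DIC = 0.9455 × 2.39 = 2.26 mmol/kg

[HCO3⁻] = 2.26 mmol/kg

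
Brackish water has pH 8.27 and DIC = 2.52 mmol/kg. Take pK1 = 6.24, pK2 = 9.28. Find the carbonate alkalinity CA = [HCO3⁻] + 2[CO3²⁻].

CA = 2.72 mmol/kg

CA = [HCO3⁻] + 2[CO3²⁻] = (α₁ + 2α₂)·DIC
At pH 8.27: [H⁺]/K1 = 10^-2.03 = 0.0093325, K2/[H⁺] = 10^-1.01 = 0.097724
α₁ = 1/(1 + 0.0093325 + 0.097724) = 1/1.1071 = 0.9033; α₂ = α₁·K2/[H⁺] = 0.08827
α₁ + 2α₂ = 1.0798
CA = 1.0798 × 2.52 = 2.72 mmol/kg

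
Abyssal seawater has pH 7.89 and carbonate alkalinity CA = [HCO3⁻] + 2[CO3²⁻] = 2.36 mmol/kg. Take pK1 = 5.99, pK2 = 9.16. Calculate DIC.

CA = [HCO3⁻] + 2[CO3²⁻] = (α₁ + 2α₂)·DIC
At pH 7.89: [H⁺]/K1 = 10^-1.90 = 0.012589, K2/[H⁺] = 10^-1.27 = 0.053703
α₁ = 1/(1 + 0.012589 + 0.053703) = 1/1.0663 = 0.9378; α₂ = α₁·K2/[H⁺] = 0.05036
α₁ + 2α₂ = 1.0386
DIC = CA / (α₁ + 2α₂) = 2.36 / 1.0386 = 2.27 mmol/kg

DIC = 2.27 mmol/kg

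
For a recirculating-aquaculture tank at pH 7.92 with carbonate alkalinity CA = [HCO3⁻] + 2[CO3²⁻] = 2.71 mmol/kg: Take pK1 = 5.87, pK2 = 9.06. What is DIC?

CA = [HCO3⁻] + 2[CO3²⁻] = (α₁ + 2α₂)·DIC
At pH 7.92: [H⁺]/K1 = 10^-2.05 = 0.0089125, K2/[H⁺] = 10^-1.14 = 0.072444
α₁ = 1/(1 + 0.0089125 + 0.072444) = 1/1.0814 = 0.9248; α₂ = α₁·K2/[H⁺] = 0.06699
α₁ + 2α₂ = 1.0588
DIC = CA / (α₁ + 2α₂) = 2.71 / 1.0588 = 2.56 mmol/kg

DIC = 2.56 mmol/kg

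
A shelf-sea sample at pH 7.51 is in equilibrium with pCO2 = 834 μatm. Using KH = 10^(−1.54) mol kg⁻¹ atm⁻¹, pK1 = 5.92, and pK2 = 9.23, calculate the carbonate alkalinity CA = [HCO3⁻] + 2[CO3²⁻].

CA = 0.971 mmol/kg

[CO2*] = KH · pCO2 = 10^(−1.54) × 834×10^-6 = 2.405×10^-5 mol/kg
α₀ = 1/(1 + K1/[H⁺] + K1K2/[H⁺]²) = 1/(1 + 10^+1.59 + 10^-0.13) = 0.02460
DIC = [CO2*]/α₀ = 2.405×10^-5 / 0.02460 = 0.9776 mmol/kg
CA = (α₁ + 2α₂)·DIC = (0.9572 + 2×0.01824) × 0.9776 = 0.971 mmol/kg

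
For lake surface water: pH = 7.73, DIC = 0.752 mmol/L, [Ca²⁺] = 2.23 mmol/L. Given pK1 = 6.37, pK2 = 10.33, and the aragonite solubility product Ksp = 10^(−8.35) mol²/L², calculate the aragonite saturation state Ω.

α₂ = 1 / (1 + [H⁺]/K2 + [H⁺]²/(K1K2)) = 1 / (1 + 10^+2.60 + 10^+1.24)
   = 1 / (1 + 398.11 + 17.378) = 1/416.49 = 0.002401
[CO3²⁻] = α₂ × DIC = 0.002401 × 0.752 = 0.001806 mmol/L = 1.806 μmol/L
Ksp = 10^(−8.35) = 4.467×10^-9
Ω = [Ca²⁺][CO3²⁻]/Ksp = (2.23×10^-3)(1.806×10^-6) / 4.467×10^-9 = 0.901

Ω = 0.901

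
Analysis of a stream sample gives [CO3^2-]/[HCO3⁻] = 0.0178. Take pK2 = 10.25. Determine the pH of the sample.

pH = 8.50

From K2 = [H⁺][CO3^2-]/[HCO3⁻]:  pH = pK2 + log₁₀([CO3^2-]/[HCO3⁻])
log₁₀(0.0178) = -1.750
pH = 10.25 + (-1.750) = 8.50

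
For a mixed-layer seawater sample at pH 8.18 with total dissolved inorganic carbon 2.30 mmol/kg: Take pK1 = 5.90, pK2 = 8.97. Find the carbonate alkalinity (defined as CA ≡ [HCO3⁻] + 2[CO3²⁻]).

CA = 2.61 mmol/kg

CA = [HCO3⁻] + 2[CO3²⁻] = (α₁ + 2α₂)·DIC
At pH 8.18: [H⁺]/K1 = 10^-2.28 = 0.0052481, K2/[H⁺] = 10^-0.79 = 0.16218
α₁ = 1/(1 + 0.0052481 + 0.16218) = 1/1.1674 = 0.8566; α₂ = α₁·K2/[H⁺] = 0.1389
α₁ + 2α₂ = 1.1344
CA = 1.1344 × 2.30 = 2.61 mmol/kg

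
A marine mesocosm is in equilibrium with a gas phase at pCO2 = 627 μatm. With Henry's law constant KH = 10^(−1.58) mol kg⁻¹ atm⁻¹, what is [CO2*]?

KH = 10^(−1.58) = 2.630×10^-2 mol kg⁻¹ atm⁻¹
[CO2*] = KH · pCO2 = 2.630×10^-2 × 627×10^-6 atm = 1.65×10^-5 mol/kg

[CO2*] = 16.5 μmol/kg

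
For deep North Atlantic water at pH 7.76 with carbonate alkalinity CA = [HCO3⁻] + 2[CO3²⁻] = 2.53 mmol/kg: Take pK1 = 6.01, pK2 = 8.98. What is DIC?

CA = [HCO3⁻] + 2[CO3²⁻] = (α₁ + 2α₂)·DIC
At pH 7.76: [H⁺]/K1 = 10^-1.75 = 0.017783, K2/[H⁺] = 10^-1.22 = 0.060256
α₁ = 1/(1 + 0.017783 + 0.060256) = 1/1.0780 = 0.9276; α₂ = α₁·K2/[H⁺] = 0.05589
α₁ + 2α₂ = 1.0394
DIC = CA / (α₁ + 2α₂) = 2.53 / 1.0394 = 2.43 mmol/kg

DIC = 2.43 mmol/kg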